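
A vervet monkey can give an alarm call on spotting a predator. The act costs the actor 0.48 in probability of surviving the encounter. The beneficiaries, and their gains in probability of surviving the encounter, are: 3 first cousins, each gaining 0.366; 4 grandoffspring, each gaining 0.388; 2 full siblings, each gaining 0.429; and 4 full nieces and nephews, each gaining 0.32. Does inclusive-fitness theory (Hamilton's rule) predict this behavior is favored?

Hamilton's rule: the trait is favored when the sum of r·B over every recipient exceeds the actor's cost C.
r to a first cousin = 1/8 (first cousins share one grandparent pair — two paths of length 4: r = 2·(1/2)^4 = 1/8).
r to a grandoffspring = 1/4 (two parent–offspring links: r = (1/2)^2 = 1/4).
r to a full sibling = 0.5 (full sibs share both parents — two paths of length 2: r = 2·(1/2)^2 = 1/2).
r to a full niece or nephew = 1/4 (full aunt/uncle↔niece/nephew: two paths of length 3 through the shared grandparent pair: r = 2·(1/2)^3 = 1/4).
Summing one r·B term per recipient: 3·0.125·0.366 + 4·0.25·0.388 + 2·0.5·0.429 + 4·0.25·0.32 = 1.27425.
1.27425 > 0.48: the indirect benefit exceeds the cost.

Yes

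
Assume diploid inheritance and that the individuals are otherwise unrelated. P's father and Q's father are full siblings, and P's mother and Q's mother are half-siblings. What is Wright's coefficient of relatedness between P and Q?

Independent pedigree routes through distinct common ancestors add.
P and Q are related in two ways: first cousins through their fathers (r = 1/8) and half first cousins through their mothers (r = 1/16).
r = 1/8 + 1/16 = 0.1875.

0.1875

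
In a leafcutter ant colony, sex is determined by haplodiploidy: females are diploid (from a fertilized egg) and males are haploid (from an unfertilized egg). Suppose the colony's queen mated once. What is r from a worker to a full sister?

0.75

Haplodiploid full sisters inherit their father's entire haploid genome identically (contributing 1/2) and on average half of their mother's contribution (1/2 · 1/2 = 1/4); r = 1/2 + 1/4 = 3/4.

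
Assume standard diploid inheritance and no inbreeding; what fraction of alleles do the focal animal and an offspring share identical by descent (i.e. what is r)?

Each parent–offspring link contributes a factor of 1/2, and independent paths through distinct common ancestors add.
One parent–offspring link: r = (1/2)^1 = 1/2.

0.5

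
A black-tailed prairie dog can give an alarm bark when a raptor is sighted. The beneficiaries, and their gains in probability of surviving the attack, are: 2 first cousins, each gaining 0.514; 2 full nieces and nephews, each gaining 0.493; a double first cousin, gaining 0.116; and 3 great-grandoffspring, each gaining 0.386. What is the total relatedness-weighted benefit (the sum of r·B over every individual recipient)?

r to a first cousin = 1/8 (first cousins share one grandparent pair — two paths of length 4: r = 2·(1/2)^4 = 1/8).
r to a full niece or nephew = 0.25 (full aunt/uncle↔niece/nephew: two paths of length 3 through the shared grandparent pair: r = 2·(1/2)^3 = 1/4).
r to a double first cousin = 0.25 (double first cousins share both grandparent pairs — four paths of length 4: r = 4·(1/2)^4 = 1/4).
r to a great-grandoffspring = 0.125 (three parent–offspring links: r = (1/2)^3 = 1/8).
Summing one r·B term per recipient: 2·0.125·0.514 + 2·0.25·0.493 + 1·0.25·0.116 + 3·0.125·0.386 = 0.54875.

0.54875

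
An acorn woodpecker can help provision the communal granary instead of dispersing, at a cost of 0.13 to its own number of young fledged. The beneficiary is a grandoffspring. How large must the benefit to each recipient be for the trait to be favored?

0.52

r to a grandoffspring = 1/4 (two parent–offspring links: r = (1/2)^2 = 1/4).
Hamilton's rule with n recipients of equal r: n·r·B > C, so B > C/(n·r) = 0.13/(1·0.25) = 0.52.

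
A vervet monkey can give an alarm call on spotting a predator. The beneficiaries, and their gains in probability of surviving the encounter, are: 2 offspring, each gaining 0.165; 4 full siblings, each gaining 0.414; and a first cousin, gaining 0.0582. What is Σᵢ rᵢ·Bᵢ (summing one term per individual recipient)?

r to an offspring = 1/2 (one parent–offspring link: r = (1/2)^1 = 1/2).
r to a full sibling = 1/2 (full sibs share both parents — two paths of length 2: r = 2·(1/2)^2 = 1/2).
r to a first cousin = 0.125 (first cousins share one grandparent pair — two paths of length 4: r = 2·(1/2)^4 = 1/8).
Summing one r·B term per recipient: 2·0.5·0.165 + 4·0.5·0.414 + 1·0.125·0.0582 = 1.000275.

1.000275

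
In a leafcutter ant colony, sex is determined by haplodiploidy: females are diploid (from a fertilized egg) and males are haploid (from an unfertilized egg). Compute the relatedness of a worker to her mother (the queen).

0.5

One meiotic link between diploid queen and diploid daughter: r = 1/2.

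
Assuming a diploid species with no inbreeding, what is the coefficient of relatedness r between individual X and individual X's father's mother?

Each parent–offspring link contributes a factor of 1/2, and independent paths through distinct common ancestors add.
Two parent–offspring links: r = (1/2)^2 = 1/4.

0.25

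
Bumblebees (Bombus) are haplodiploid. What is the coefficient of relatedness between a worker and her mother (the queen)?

0.5

One meiotic link between diploid queen and diploid daughter: r = 1/2.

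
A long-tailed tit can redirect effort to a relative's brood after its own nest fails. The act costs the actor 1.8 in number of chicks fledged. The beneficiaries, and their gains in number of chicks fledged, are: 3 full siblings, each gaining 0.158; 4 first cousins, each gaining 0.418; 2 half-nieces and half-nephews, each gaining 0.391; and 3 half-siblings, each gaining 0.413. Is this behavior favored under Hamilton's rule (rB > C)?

No

Hamilton's rule: the trait is favored when the sum of r·B over every recipient exceeds the actor's cost C.
r to a full sibling = 0.5 (full sibs share both parents — two paths of length 2: r = 2·(1/2)^2 = 1/2).
r to a first cousin = 0.125 (first cousins share one grandparent pair — two paths of length 4: r = 2·(1/2)^4 = 1/8).
r to a half-niece or half-nephew = 1/8 (half-aunt/uncle↔niece/nephew: one path of length 3: r = (1/2)^3 = 1/8).
r to a half-sibling = 0.25 (half-sibs share one parent — one path of length 2: r = (1/2)^2 = 1/4).
Summing one r·B term per recipient: 3·0.5·0.158 + 4·0.125·0.418 + 2·0.125·0.391 + 3·0.25·0.413 = 0.8535.
0.8535 < 1.8: the indirect benefit is less than the cost.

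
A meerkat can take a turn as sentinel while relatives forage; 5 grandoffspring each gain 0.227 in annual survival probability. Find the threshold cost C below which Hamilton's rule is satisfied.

r to a grandoffspring = 1/4 (two parent–offspring links: r = (1/2)^2 = 1/4).
Hamilton's rule: n·r·B > C, so the trait is favored while C < n·r·B = 5·0.25·0.227 = 0.28375.

0.28375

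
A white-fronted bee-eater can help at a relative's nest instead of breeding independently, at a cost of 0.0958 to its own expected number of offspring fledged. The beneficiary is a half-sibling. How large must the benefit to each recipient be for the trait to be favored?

0.3832

r to a half-sibling = 1/4 (half-sibs share one parent — one path of length 2: r = (1/2)^2 = 1/4).
Hamilton's rule with n recipients of equal r: n·r·B > C, so B > C/(n·r) = 0.0958/(1·0.25) = 0.3832.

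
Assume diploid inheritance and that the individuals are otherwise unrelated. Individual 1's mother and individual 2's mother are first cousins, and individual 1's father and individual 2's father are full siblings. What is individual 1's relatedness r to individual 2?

With two independent routes of shared ancestry, r is the sum of the two contributions.
Individual 1 and individual 2 are related in two ways: second cousins through their mothers (r = 1/32) and first cousins through their fathers (r = 1/8).
r = 1/32 + 1/8 = 5/32 = 0.15625.

0.15625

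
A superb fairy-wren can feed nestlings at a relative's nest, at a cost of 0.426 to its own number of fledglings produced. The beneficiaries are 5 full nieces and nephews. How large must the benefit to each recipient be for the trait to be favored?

r to a full niece or nephew = 1/4 (full aunt/uncle↔niece/nephew: two paths of length 3 through the shared grandparent pair: r = 2·(1/2)^3 = 1/4).
Hamilton's rule with n recipients of equal r: n·r·B > C, so B > C/(n·r) = 0.426/(5·0.25) = 0.3408.

0.3408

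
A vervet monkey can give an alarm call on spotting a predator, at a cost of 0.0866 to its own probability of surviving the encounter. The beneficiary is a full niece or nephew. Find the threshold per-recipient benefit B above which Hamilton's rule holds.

r to a full niece or nephew = 1/4 (full aunt/uncle↔niece/nephew: two paths of length 3 through the shared grandparent pair: r = 2·(1/2)^3 = 1/4).
Hamilton's rule with n recipients of equal r: n·r·B > C, so B > C/(n·r) = 0.0866/(1·0.25) = 0.3464.

0.3464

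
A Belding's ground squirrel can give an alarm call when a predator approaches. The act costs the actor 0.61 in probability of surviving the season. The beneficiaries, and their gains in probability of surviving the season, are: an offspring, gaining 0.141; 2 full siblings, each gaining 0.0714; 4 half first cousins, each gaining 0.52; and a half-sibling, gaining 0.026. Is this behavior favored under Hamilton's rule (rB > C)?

Hamilton's rule: the trait is favored when the sum of r·B over every recipient exceeds the actor's cost C.
r to an offspring = 0.5 (one parent–offspring link: r = (1/2)^1 = 1/2).
r to a full sibling = 1/2 (full sibs share both parents — two paths of length 2: r = 2·(1/2)^2 = 1/2).
r to a half first cousin = 0.0625 (half first cousins share one grandparent — one path of length 4: r = (1/2)^4 = 1/16).
r to a half-sibling = 1/4 (half-sibs share one parent — one path of length 2: r = (1/2)^2 = 1/4).
Summing one r·B term per recipient: 1·0.5·0.141 + 2·0.5·0.0714 + 4·0.0625·0.52 + 1·0.25·0.026 = 0.2784.
0.2784 < 0.61: the indirect benefit is less than the cost.

No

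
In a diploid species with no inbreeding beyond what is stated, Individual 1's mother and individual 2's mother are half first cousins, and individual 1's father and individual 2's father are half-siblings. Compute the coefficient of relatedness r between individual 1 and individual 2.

0.078125

Independent pedigree routes through distinct common ancestors add.
Individual 1 and individual 2 are related in two ways: half second cousins through their mothers (r = 1/64) and half first cousins through their fathers (r = 1/16).
r = 1/64 + 1/16 = 0.078125.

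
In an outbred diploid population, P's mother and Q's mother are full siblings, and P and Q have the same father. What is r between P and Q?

0.375

Wright's path rule: contributions from independent ancestry routes add.
P and Q are related in two ways: first cousins through their mothers (r = 1/8) and half-sibs through their shared father (r = 1/4).
r = 1/8 + 1/4 = 0.375.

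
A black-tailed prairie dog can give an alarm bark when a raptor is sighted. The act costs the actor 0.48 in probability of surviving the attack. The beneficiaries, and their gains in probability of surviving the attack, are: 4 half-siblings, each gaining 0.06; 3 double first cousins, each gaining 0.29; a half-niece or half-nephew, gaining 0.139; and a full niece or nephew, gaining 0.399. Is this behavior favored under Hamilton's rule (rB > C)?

Hamilton's rule: the trait is favored when the sum of r·B over every recipient exceeds the actor's cost C.
r to a half-sibling = 0.25 (half-sibs share one parent — one path of length 2: r = (1/2)^2 = 1/4).
r to a double first cousin = 1/4 (double first cousins share both grandparent pairs — four paths of length 4: r = 4·(1/2)^4 = 1/4).
r to a half-niece or half-nephew = 0.125 (half-aunt/uncle↔niece/nephew: one path of length 3: r = (1/2)^3 = 1/8).
r to a full niece or nephew = 1/4 (full aunt/uncle↔niece/nephew: two paths of length 3 through the shared grandparent pair: r = 2·(1/2)^3 = 1/4).
Summing one r·B term per recipient: 4·0.25·0.06 + 3·0.25·0.29 + 1·0.125·0.139 + 1·0.25·0.399 = 0.394625.
0.394625 < 0.48: the indirect benefit is less than the cost.

No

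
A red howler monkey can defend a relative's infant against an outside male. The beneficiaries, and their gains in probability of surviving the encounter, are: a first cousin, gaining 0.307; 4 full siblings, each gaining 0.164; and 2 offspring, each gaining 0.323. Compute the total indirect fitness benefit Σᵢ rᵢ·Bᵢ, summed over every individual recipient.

r to a first cousin = 0.125 (first cousins share one grandparent pair — two paths of length 4: r = 2·(1/2)^4 = 1/8).
r to a full sibling = 1/2 (full sibs share both parents — two paths of length 2: r = 2·(1/2)^2 = 1/2).
r to an offspring = 0.5 (one parent–offspring link: r = (1/2)^1 = 1/2).
Summing one r·B term per recipient: 1·0.125·0.307 + 4·0.5·0.164 + 2·0.5·0.323 = 0.689375.

0.689375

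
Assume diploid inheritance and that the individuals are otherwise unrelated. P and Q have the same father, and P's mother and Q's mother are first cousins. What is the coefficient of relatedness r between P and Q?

0.28125

With two independent routes of shared ancestry, r is the sum of the two contributions.
P and Q are related in two ways: half-sibs through their shared father (r = 1/4) and second cousins through their mothers (r = 1/32).
r = 1/4 + 1/32 = 0.28125.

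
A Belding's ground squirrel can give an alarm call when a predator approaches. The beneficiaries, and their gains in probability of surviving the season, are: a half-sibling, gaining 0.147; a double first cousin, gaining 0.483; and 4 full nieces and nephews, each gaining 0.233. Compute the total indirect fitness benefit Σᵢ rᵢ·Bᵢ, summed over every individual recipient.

r to a half-sibling = 0.25 (half-sibs share one parent — one path of length 2: r = (1/2)^2 = 1/4).
r to a double first cousin = 0.25 (double first cousins share both grandparent pairs — four paths of length 4: r = 4·(1/2)^4 = 1/4).
r to a full niece or nephew = 1/4 (full aunt/uncle↔niece/nephew: two paths of length 3 through the shared grandparent pair: r = 2·(1/2)^3 = 1/4).
Summing one r·B term per recipient: 1·0.25·0.147 + 1·0.25·0.483 + 4·0.25·0.233 = 0.3905.

0.3905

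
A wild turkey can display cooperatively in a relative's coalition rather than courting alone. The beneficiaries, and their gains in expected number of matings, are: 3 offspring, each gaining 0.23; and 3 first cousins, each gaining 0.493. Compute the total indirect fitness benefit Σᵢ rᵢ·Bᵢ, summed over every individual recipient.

0.529875

r to an offspring = 0.5 (one parent–offspring link: r = (1/2)^1 = 1/2).
r to a first cousin = 1/8 (first cousins share one grandparent pair — two paths of length 4: r = 2·(1/2)^4 = 1/8).
Summing one r·B term per recipient: 3·0.5·0.23 + 3·0.125·0.493 = 0.529875.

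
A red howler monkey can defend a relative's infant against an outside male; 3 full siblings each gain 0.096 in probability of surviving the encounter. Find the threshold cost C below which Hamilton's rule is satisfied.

0.144

r to a full sibling = 0.5 (full sibs share both parents — two paths of length 2: r = 2·(1/2)^2 = 1/2).
Hamilton's rule: n·r·B > C, so the trait is favored while C < n·r·B = 3·0.5·0.096 = 0.144.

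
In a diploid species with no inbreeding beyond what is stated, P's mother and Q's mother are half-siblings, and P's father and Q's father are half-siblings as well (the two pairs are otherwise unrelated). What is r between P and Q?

0.125

Independent pedigree routes through distinct common ancestors add.
P and Q are related in two ways: half first cousins through their mothers (r = 1/16) and half first cousins through their fathers (r = 1/16).
r = 1/16 + 1/16 = 0.125.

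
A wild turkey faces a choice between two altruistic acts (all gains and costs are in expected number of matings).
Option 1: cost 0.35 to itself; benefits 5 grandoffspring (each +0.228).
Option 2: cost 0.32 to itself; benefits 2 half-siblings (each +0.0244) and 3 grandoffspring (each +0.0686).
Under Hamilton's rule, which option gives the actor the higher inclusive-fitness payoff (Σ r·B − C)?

Option 1: r to a grandoffspring = 0.25.
Option 1: Σ r·B − C = (5·0.25·0.228) − 0.35 = -0.065.
Option 2: r to a half-sibling = 0.25.
Option 2: r to a grandoffspring = 0.25.
Option 2: Σ r·B − C = (2·0.25·0.0244 + 3·0.25·0.0686) − 0.32 = -0.25635.
Option 1 has the higher net inclusive-fitness payoff.

Option 1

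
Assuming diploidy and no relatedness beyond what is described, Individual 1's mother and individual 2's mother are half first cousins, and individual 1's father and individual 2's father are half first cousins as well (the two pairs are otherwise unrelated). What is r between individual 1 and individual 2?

0.03125

Relatedness sums over independent paths through distinct common ancestors.
Individual 1 and individual 2 are related in two ways: half second cousins through their mothers (r = 1/64) and half second cousins through their fathers (r = 1/64).
r = 1/64 + 1/64 = 1/32 = 0.03125.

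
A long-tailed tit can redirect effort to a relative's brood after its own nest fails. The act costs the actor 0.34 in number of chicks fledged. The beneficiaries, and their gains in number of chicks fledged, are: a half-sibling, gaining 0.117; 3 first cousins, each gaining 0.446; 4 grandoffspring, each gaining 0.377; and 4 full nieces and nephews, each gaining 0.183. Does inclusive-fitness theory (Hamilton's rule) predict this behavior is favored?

Hamilton's rule: the trait is favored when the sum of r·B over every recipient exceeds the actor's cost C.
r to a half-sibling = 1/4 (half-sibs share one parent — one path of length 2: r = (1/2)^2 = 1/4).
r to a first cousin = 0.125 (first cousins share one grandparent pair — two paths of length 4: r = 2·(1/2)^4 = 1/8).
r to a grandoffspring = 1/4 (two parent–offspring links: r = (1/2)^2 = 1/4).
r to a full niece or nephew = 1/4 (full aunt/uncle↔niece/nephew: two paths of length 3 through the shared grandparent pair: r = 2·(1/2)^3 = 1/4).
Summing one r·B term per recipient: 1·0.25·0.117 + 3·0.125·0.446 + 4·0.25·0.377 + 4·0.25·0.183 = 0.7565.
0.7565 > 0.34: the indirect benefit exceeds the cost.

Yes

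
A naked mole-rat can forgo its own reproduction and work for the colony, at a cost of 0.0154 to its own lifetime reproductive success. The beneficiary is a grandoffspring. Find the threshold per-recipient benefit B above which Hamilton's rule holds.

0.0616

r to a grandoffspring = 1/4 (two parent–offspring links: r = (1/2)^2 = 1/4).
Hamilton's rule with n recipients of equal r: n·r·B > C, so B > C/(n·r) = 0.0154/(1·0.25) = 0.0616.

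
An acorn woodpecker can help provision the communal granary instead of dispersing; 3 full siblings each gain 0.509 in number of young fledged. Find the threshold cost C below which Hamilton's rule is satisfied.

0.7635

r to a full sibling = 0.5 (full sibs share both parents — two paths of length 2: r = 2·(1/2)^2 = 1/2).
Hamilton's rule: n·r·B > C, so the trait is favored while C < n·r·B = 3·0.5·0.509 = 0.7635.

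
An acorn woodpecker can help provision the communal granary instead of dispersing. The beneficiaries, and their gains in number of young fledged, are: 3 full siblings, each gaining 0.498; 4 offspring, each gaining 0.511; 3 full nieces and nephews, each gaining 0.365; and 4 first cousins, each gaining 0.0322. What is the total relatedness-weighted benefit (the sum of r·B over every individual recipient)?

r to a full sibling = 0.5 (full sibs share both parents — two paths of length 2: r = 2·(1/2)^2 = 1/2).
r to an offspring = 1/2 (one parent–offspring link: r = (1/2)^1 = 1/2).
r to a full niece or nephew = 0.25 (full aunt/uncle↔niece/nephew: two paths of length 3 through the shared grandparent pair: r = 2·(1/2)^3 = 1/4).
r to a first cousin = 1/8 (first cousins share one grandparent pair — two paths of length 4: r = 2·(1/2)^4 = 1/8).
Summing one r·B term per recipient: 3·0.5·0.498 + 4·0.5·0.511 + 3·0.25·0.365 + 4·0.125·0.0322 = 2.05885.

2.05885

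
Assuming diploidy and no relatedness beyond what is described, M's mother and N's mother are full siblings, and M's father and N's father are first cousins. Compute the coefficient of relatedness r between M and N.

With two independent routes of shared ancestry, r is the sum of the two contributions.
M and N are related in two ways: first cousins through their mothers (r = 1/8) and second cousins through their fathers (r = 1/32).
r = 1/8 + 1/32 = 0.15625.

0.15625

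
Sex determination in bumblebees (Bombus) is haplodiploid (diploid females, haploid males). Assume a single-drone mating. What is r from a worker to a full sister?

0.75

Haplodiploid full sisters inherit their father's entire haploid genome identically (contributing 1/2) and on average half of their mother's contribution (1/2 · 1/2 = 1/4); r = 1/2 + 1/4 = 3/4.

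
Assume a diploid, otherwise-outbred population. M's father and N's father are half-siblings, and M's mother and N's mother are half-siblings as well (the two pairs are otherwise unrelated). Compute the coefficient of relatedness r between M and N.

Wright's path rule: contributions from independent ancestry routes add.
M and N are related in two ways: half first cousins through their fathers (r = 1/16) and half first cousins through their mothers (r = 1/16).
r = 1/16 + 1/16 = 0.125.

0.125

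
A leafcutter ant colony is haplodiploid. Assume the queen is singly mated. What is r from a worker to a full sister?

Haplodiploid full sisters inherit their father's entire haploid genome identically (contributing 1/2) and on average half of their mother's contribution (1/2 · 1/2 = 1/4); r = 1/2 + 1/4 = 3/4.

0.75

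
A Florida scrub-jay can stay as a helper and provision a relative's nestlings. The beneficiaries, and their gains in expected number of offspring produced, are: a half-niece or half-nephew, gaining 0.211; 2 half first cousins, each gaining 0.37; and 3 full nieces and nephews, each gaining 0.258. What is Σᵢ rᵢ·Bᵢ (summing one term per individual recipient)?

r to a half-niece or half-nephew = 1/8 (half-aunt/uncle↔niece/nephew: one path of length 3: r = (1/2)^3 = 1/8).
r to a half first cousin = 0.0625 (half first cousins share one grandparent — one path of length 4: r = (1/2)^4 = 1/16).
r to a full niece or nephew = 1/4 (full aunt/uncle↔niece/nephew: two paths of length 3 through the shared grandparent pair: r = 2·(1/2)^3 = 1/4).
Summing one r·B term per recipient: 1·0.125·0.211 + 2·0.0625·0.37 + 3·0.25·0.258 = 0.266125.

0.266125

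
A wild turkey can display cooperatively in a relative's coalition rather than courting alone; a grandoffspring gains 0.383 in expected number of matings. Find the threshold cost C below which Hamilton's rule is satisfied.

0.09575

r to a grandoffspring = 1/4 (two parent–offspring links: r = (1/2)^2 = 1/4).
Hamilton's rule: n·r·B > C, so the trait is favored while C < n·r·B = 1·0.25·0.383 = 0.09575.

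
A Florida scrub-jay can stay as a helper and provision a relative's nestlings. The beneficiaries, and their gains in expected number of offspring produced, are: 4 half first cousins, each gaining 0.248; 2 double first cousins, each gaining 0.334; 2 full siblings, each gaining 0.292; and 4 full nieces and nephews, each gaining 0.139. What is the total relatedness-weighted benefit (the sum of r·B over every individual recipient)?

0.66

r to a half first cousin = 1/16 (half first cousins share one grandparent — one path of length 4: r = (1/2)^4 = 1/16).
r to a double first cousin = 1/4 (double first cousins share both grandparent pairs — four paths of length 4: r = 4·(1/2)^4 = 1/4).
r to a full sibling = 0.5 (full sibs share both parents — two paths of length 2: r = 2·(1/2)^2 = 1/2).
r to a full niece or nephew = 1/4 (full aunt/uncle↔niece/nephew: two paths of length 3 through the shared grandparent pair: r = 2·(1/2)^3 = 1/4).
Summing one r·B term per recipient: 4·0.0625·0.248 + 2·0.25·0.334 + 2·0.5·0.292 + 4·0.25·0.139 = 0.66.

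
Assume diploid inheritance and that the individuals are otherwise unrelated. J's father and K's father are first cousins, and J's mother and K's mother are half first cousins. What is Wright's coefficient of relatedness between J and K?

With two independent routes of shared ancestry, r is the sum of the two contributions.
J and K are related in two ways: second cousins through their fathers (r = 1/32) and half second cousins through their mothers (r = 1/64).
r = 1/32 + 1/64 = 3/64 = 0.046875.

0.046875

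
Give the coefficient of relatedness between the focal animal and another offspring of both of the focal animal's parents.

Each parent–offspring link contributes a factor of 1/2, and independent paths through distinct common ancestors add.
Full sibs share both parents — two paths of length 2: r = 2·(1/2)^2 = 1/2.

0.5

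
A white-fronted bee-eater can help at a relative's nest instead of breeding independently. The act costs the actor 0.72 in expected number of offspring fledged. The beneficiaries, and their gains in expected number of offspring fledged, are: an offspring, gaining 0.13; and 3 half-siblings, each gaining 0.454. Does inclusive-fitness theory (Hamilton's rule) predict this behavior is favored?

Hamilton's rule: the trait is favored when the sum of r·B over every recipient exceeds the actor's cost C.
r to an offspring = 0.5 (one parent–offspring link: r = (1/2)^1 = 1/2).
r to a half-sibling = 0.25 (half-sibs share one parent — one path of length 2: r = (1/2)^2 = 1/4).
Summing one r·B term per recipient: 1·0.5·0.13 + 3·0.25·0.454 = 0.4055.
0.4055 < 0.72: the indirect benefit is less than the cost.

No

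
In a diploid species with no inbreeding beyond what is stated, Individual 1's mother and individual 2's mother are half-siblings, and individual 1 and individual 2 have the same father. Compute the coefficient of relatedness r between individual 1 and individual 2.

0.3125

Relatedness sums over independent paths through distinct common ancestors.
Individual 1 and individual 2 are related in two ways: half first cousins through their mothers (r = 1/16) and half-sibs through their shared father (r = 1/4).
r = 1/16 + 1/4 = 0.3125.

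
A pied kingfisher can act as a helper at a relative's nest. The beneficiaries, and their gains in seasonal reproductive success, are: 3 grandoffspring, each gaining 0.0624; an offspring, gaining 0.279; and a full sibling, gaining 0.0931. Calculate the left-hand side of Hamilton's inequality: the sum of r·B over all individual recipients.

r to a grandoffspring = 1/4 (two parent–offspring links: r = (1/2)^2 = 1/4).
r to an offspring = 1/2 (one parent–offspring link: r = (1/2)^1 = 1/2).
r to a full sibling = 1/2 (full sibs share both parents — two paths of length 2: r = 2·(1/2)^2 = 1/2).
Summing one r·B term per recipient: 3·0.25·0.0624 + 1·0.5·0.279 + 1·0.5·0.0931 = 0.23285.

0.23285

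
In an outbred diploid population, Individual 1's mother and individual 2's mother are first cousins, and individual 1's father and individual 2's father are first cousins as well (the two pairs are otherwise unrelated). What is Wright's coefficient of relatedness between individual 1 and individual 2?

0.0625

Relatedness sums over independent paths through distinct common ancestors.
Individual 1 and individual 2 are related in two ways: second cousins through their mothers (r = 1/32) and second cousins through their fathers (r = 1/32).
r = 1/32 + 1/32 = 0.0625.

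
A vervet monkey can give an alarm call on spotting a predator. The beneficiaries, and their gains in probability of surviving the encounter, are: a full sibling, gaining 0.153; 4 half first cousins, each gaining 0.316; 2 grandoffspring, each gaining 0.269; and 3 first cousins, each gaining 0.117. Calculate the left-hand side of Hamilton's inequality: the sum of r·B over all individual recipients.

r to a full sibling = 1/2 (full sibs share both parents — two paths of length 2: r = 2·(1/2)^2 = 1/2).
r to a half first cousin = 0.0625 (half first cousins share one grandparent — one path of length 4: r = (1/2)^4 = 1/16).
r to a grandoffspring = 0.25 (two parent–offspring links: r = (1/2)^2 = 1/4).
r to a first cousin = 0.125 (first cousins share one grandparent pair — two paths of length 4: r = 2·(1/2)^4 = 1/8).
Summing one r·B term per recipient: 1·0.5·0.153 + 4·0.0625·0.316 + 2·0.25·0.269 + 3·0.125·0.117 = 0.333875.

0.333875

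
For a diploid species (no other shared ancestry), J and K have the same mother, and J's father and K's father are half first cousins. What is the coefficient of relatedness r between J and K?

0.265625

Relatedness sums over independent paths through distinct common ancestors.
J and K are related in two ways: half-sibs through their shared mother (r = 1/4) and half second cousins through their fathers (r = 1/64).
r = 1/4 + 1/64 = 17/64 = 0.265625.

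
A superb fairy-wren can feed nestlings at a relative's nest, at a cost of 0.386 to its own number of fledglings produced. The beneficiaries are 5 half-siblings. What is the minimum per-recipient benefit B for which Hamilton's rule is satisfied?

r to a half-sibling = 1/4 (half-sibs share one parent — one path of length 2: r = (1/2)^2 = 1/4).
Hamilton's rule with n recipients of equal r: n·r·B > C, so B > C/(n·r) = 0.386/(5·0.25) = 0.3088.

0.3088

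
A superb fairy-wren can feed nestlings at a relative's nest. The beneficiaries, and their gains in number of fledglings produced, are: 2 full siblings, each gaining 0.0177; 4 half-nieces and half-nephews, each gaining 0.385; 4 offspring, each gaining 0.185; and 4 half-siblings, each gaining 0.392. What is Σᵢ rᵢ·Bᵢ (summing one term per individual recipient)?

0.9722

r to a full sibling = 1/2 (full sibs share both parents — two paths of length 2: r = 2·(1/2)^2 = 1/2).
r to a half-niece or half-nephew = 0.125 (half-aunt/uncle↔niece/nephew: one path of length 3: r = (1/2)^3 = 1/8).
r to an offspring = 1/2 (one parent–offspring link: r = (1/2)^1 = 1/2).
r to a half-sibling = 0.25 (half-sibs share one parent — one path of length 2: r = (1/2)^2 = 1/4).
Summing one r·B term per recipient: 2·0.5·0.0177 + 4·0.125·0.385 + 4·0.5·0.185 + 4·0.25·0.392 = 0.9722.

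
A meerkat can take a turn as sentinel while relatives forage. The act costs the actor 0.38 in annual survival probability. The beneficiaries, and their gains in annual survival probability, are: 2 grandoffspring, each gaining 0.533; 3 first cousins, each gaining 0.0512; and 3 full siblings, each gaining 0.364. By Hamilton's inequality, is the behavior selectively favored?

Yes

Hamilton's rule: the trait is favored when the sum of r·B over every recipient exceeds the actor's cost C.
r to a grandoffspring = 1/4 (two parent–offspring links: r = (1/2)^2 = 1/4).
r to a first cousin = 1/8 (first cousins share one grandparent pair — two paths of length 4: r = 2·(1/2)^4 = 1/8).
r to a full sibling = 0.5 (full sibs share both parents — two paths of length 2: r = 2·(1/2)^2 = 1/2).
Summing one r·B term per recipient: 2·0.25·0.533 + 3·0.125·0.0512 + 3·0.5·0.364 = 0.8317.
0.8317 > 0.38: the indirect benefit exceeds the cost.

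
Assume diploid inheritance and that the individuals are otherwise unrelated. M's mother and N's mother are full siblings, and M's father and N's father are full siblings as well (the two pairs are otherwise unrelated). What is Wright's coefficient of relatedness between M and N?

Wright's path rule: contributions from independent ancestry routes add.
M and N are related in two ways: first cousins through their mothers (r = 1/8) and first cousins through their fathers (r = 1/8) — i.e. double first cousins.
r = 1/8 + 1/8 = 1/4 = 0.25.

0.25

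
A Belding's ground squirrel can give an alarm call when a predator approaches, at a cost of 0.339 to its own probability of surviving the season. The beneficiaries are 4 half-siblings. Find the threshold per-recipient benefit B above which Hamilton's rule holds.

r to a half-sibling = 0.25 (half-sibs share one parent — one path of length 2: r = (1/2)^2 = 1/4).
Hamilton's rule with n recipients of equal r: n·r·B > C, so B > C/(n·r) = 0.339/(4·0.25) = 0.339.

0.339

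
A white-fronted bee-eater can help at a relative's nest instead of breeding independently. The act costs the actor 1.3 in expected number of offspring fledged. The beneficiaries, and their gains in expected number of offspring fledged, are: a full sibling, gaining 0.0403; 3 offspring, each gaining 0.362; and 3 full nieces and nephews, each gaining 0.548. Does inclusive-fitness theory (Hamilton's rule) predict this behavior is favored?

No

Hamilton's rule: the trait is favored when the sum of r·B over every recipient exceeds the actor's cost C.
r to a full sibling = 1/2 (full sibs share both parents — two paths of length 2: r = 2·(1/2)^2 = 1/2).
r to an offspring = 0.5 (one parent–offspring link: r = (1/2)^1 = 1/2).
r to a full niece or nephew = 0.25 (full aunt/uncle↔niece/nephew: two paths of length 3 through the shared grandparent pair: r = 2·(1/2)^3 = 1/4).
Summing one r·B term per recipient: 1·0.5·0.0403 + 3·0.5·0.362 + 3·0.25·0.548 = 0.97415.
0.97415 < 1.3: the indirect benefit is less than the cost.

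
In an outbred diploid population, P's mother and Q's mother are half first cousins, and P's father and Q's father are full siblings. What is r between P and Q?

0.140625

With two independent routes of shared ancestry, r is the sum of the two contributions.
P and Q are related in two ways: half second cousins through their mothers (r = 1/64) and first cousins through their fathers (r = 1/8).
r = 1/64 + 1/8 = 9/64 = 0.140625.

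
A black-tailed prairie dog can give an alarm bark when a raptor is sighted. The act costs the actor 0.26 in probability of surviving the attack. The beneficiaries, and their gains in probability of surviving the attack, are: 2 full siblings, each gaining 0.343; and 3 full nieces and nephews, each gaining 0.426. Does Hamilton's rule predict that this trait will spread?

Yes

Hamilton's rule: the trait is favored when the sum of r·B over every recipient exceeds the actor's cost C.
r to a full sibling = 1/2 (full sibs share both parents — two paths of length 2: r = 2·(1/2)^2 = 1/2).
r to a full niece or nephew = 1/4 (full aunt/uncle↔niece/nephew: two paths of length 3 through the shared grandparent pair: r = 2·(1/2)^3 = 1/4).
Summing one r·B term per recipient: 2·0.5·0.343 + 3·0.25·0.426 = 0.6625.
0.6625 > 0.26: the indirect benefit exceeds the cost.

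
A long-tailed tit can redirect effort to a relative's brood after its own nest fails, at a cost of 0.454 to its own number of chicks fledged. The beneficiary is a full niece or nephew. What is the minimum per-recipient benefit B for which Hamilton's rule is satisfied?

1.816

r to a full niece or nephew = 1/4 (full aunt/uncle↔niece/nephew: two paths of length 3 through the shared grandparent pair: r = 2·(1/2)^3 = 1/4).
Hamilton's rule with n recipients of equal r: n·r·B > C, so B > C/(n·r) = 0.454/(1·0.25) = 1.816.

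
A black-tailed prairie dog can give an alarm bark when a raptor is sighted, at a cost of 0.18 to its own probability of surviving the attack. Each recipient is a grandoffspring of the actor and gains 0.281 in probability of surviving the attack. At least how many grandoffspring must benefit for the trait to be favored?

3

r to a grandoffspring = 0.25 (two parent–offspring links: r = (1/2)^2 = 1/4).
Hamilton's rule: n·r·B > C  ⇒  n > C/(r·B) = 0.18/(0.25·0.281) = 2.562.
The smallest integer exceeding 2.562 is 3.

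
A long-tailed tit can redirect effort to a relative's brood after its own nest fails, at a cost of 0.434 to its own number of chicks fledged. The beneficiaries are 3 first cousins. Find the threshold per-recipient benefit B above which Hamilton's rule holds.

1.1573

r to a first cousin = 0.125 (first cousins share one grandparent pair — two paths of length 4: r = 2·(1/2)^4 = 1/8).
Hamilton's rule with n recipients of equal r: n·r·B > C, so B > C/(n·r) = 0.434/(3·0.125) = 1.1573.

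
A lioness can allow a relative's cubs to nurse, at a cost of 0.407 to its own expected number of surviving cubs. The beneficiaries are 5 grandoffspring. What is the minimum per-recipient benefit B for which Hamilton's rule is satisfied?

0.3256

r to a grandoffspring = 1/4 (two parent–offspring links: r = (1/2)^2 = 1/4).
Hamilton's rule with n recipients of equal r: n·r·B > C, so B > C/(n·r) = 0.407/(5·0.25) = 0.3256.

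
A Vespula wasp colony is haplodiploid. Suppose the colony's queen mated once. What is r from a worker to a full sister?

0.75

Haplodiploid full sisters inherit their father's entire haploid genome identically (contributing 1/2) and on average half of their mother's contribution (1/2 · 1/2 = 1/4); r = 1/2 + 1/4 = 3/4.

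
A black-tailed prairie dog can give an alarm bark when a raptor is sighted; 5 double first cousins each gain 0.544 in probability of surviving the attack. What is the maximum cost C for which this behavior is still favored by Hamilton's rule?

0.68

r to a double first cousin = 1/4 (double first cousins share both grandparent pairs — four paths of length 4: r = 4·(1/2)^4 = 1/4).
Hamilton's rule: n·r·B > C, so the trait is favored while C < n·r·B = 5·0.25·0.544 = 0.68.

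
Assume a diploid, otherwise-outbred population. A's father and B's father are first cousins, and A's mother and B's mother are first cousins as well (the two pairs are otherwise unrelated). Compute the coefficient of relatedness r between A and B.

Wright's path rule: contributions from independent ancestry routes add.
A and B are related in two ways: second cousins through their fathers (r = 1/32) and second cousins through their mothers (r = 1/32).
r = 1/32 + 1/32 = 1/16 = 0.0625.

0.0625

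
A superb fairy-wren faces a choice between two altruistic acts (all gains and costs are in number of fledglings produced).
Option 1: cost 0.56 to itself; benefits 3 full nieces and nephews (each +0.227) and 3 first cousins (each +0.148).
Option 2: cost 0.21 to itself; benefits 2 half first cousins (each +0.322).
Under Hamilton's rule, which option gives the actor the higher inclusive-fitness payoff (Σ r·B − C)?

Option 1: r to a full niece or nephew = 0.25.
Option 1: r to a first cousin = 0.125.
Option 1: Σ r·B − C = (3·0.25·0.227 + 3·0.125·0.148) − 0.56 = -0.33425.
Option 2: r to a half first cousin = 0.0625.
Option 2: Σ r·B − C = (2·0.0625·0.322) − 0.21 = -0.16975.
Option 2 has the higher net inclusive-fitness payoff.

Option 2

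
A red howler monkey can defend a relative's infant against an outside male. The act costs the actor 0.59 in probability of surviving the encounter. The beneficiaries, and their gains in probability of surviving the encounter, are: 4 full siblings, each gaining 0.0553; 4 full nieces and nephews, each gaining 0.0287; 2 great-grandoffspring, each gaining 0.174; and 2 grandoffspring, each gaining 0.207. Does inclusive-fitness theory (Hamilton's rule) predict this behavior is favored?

No

Hamilton's rule: the trait is favored when the sum of r·B over every recipient exceeds the actor's cost C.
r to a full sibling = 0.5 (full sibs share both parents — two paths of length 2: r = 2·(1/2)^2 = 1/2).
r to a full niece or nephew = 0.25 (full aunt/uncle↔niece/nephew: two paths of length 3 through the shared grandparent pair: r = 2·(1/2)^3 = 1/4).
r to a great-grandoffspring = 0.125 (three parent–offspring links: r = (1/2)^3 = 1/8).
r to a grandoffspring = 0.25 (two parent–offspring links: r = (1/2)^2 = 1/4).
Summing one r·B term per recipient: 4·0.5·0.0553 + 4·0.25·0.0287 + 2·0.125·0.174 + 2·0.25·0.207 = 0.2863.
0.2863 < 0.59: the indirect benefit is less than the cost.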